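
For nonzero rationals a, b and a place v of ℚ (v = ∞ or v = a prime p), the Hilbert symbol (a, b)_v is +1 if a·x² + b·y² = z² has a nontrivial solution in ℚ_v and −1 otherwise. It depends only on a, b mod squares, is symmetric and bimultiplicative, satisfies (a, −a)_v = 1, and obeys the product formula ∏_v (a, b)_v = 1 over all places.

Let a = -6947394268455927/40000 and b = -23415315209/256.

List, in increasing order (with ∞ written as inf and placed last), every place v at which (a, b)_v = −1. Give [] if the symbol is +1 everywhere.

[23, 37, 41, inf]

(a, b) ≡ (-943, -383801) mod (ℚ^×)²; places V = {2, 3, 5, 11, 13, 19, 23, 37, 41, ∞}.
(a,b)_11: α=2, u≡9; β=1, v≡1 (mod 11); (9|11)=+1, (1|11)=+1; sign (−1)^0·+1^1·+1^2 = +1.
(a,b)_5: α=-4, u≡2; β=0, v≡1 (mod 5); (2|5)=-1, (1|5)=+1; sign (−1)^0·-1^0·+1^-4 = +1.
(a,b)_41: α=1, u≡4; β=1, v≡11 (mod 41); (4|41)=+1, (11|41)=-1; sign (−1)^0·+1^1·-1^1 = -1.
(a,b)_13: α=2, u≡2; β=2, v≡5 (mod 13); (2|13)=-1, (5|13)=-1; sign (−1)^0·-1^2·-1^2 = +1.
(a,b)_∞: sgn(-943)=−, sgn(-383801)=−, so -1.
(a,b)_3: α=6, u≡2; β=0, v≡1 (mod 3); (2|3)=-1, (1|3)=+1; sign (−1)^0·-1^0·+1^6 = +1.
(a,b)_2: α=-6, β=-8; u≡1, v≡7 (mod 8); ε(u)ε(v)=0·1, αω(v)=-6·0, βω(u)=-8·0; sum ≡ 0  ⇒  +1.
(a,b)_23: α=1, u≡5; β=1, v≡17 (mod 23); (5|23)=-1, (17|23)=-1; sign (−1)^1·-1^1·-1^1 = -1.
(a,b)_19: α=2, u≡11; β=2, v≡15 (mod 19); (11|19)=+1, (15|19)=-1; sign (−1)^0·+1^2·-1^2 = +1.
(a,b)_37: α=2, u≡24; β=1, v≡32 (mod 37); (24|37)=-1, (32|37)=-1; sign (−1)^0·-1^1·-1^2 = -1.
Ram(-943, -383801) = {23, 37, 41, ∞}; no ℚ_23-point on the conic.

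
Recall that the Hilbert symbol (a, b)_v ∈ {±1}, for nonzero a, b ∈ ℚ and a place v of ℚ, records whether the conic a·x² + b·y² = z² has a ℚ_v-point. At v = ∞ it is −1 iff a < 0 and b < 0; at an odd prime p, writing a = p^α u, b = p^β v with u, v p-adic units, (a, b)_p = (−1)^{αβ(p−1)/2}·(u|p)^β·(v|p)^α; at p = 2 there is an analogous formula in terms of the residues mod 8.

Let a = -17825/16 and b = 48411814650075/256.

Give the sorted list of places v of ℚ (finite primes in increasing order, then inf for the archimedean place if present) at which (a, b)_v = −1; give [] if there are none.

[2, 23]

Mod squares: a ≡ -713, b ≡ 47027. Check v ∈ {∞, 2, 3, 5, 23, 31, 37, 41}.
v=3: a=3^0·(≡1), b=3^4·(≡2) mod 3; (1|3)=+1, (2|3)=-1; (−1)^{0·4·1}·(+1)^4·(-1)^0 = +1.
v=31: a=31^1·(≡28), b=31^3·(≡26) mod 31; (28|31)=+1, (26|31)=-1; (−1)^{1·3·15}·(+1)^3·(-1)^1 = +1.
v=2: v_2(a)=-4, v_2(b)=-8; units ≡ 7, 3 (mod 8); ε·ε+αω+βω = 1·1+-4·1+-8·0 ≡ 1  ⇒  (a,b)_2 = -1.
v=∞: -713 < 0 and 47027 > 0  ⇒  (a,b)_∞ = +1.
v=41: a=41^0·(≡16), b=41^1·(≡25) mod 41; (16|41)=+1, (25|41)=+1; (−1)^{0·1·20}·(+1)^1·(+1)^0 = +1.
v=5: a=5^2·(≡2), b=5^2·(≡3) mod 5; (2|5)=-1, (3|5)=-1; (−1)^{2·2·2}·(-1)^2·(-1)^2 = +1.
v=37: a=37^0·(≡26), b=37^1·(≡29) mod 37; (26|37)=+1, (29|37)=-1; (−1)^{0·1·18}·(+1)^1·(-1)^0 = +1.
v=23: a=23^1·(≡22), b=23^2·(≡21) mod 23; (22|23)=-1, (21|23)=-1; (−1)^{1·2·11}·(-1)^2·(-1)^1 = -1.
(-713, 47027 / ℚ) ramifies at {2, 23}: a division algebra.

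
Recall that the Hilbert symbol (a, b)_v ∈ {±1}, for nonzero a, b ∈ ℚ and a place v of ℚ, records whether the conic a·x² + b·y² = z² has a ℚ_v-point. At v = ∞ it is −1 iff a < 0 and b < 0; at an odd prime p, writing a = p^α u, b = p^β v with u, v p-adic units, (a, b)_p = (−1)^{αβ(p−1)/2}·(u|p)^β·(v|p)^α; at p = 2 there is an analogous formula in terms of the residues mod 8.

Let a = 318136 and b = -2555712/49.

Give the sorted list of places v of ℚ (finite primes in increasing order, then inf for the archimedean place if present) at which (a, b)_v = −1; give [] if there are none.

Mod squares: a ≡ 79534, b ≡ -493. Check v ∈ {∞, 2, 3, 7, 13, 17, 19, 23, 29}.
v=2: v_2(a)=3, v_2(b)=6; units ≡ 7, 3 (mod 8); ε·ε+αω+βω = 1·1+3·1+6·0 ≡ 0  ⇒  (a,b)_2 = +1.
v=7: a=7^1·(≡4), b=7^-2·(≡2) mod 7; (4|7)=+1, (2|7)=+1; (−1)^{1·-2·3}·(+1)^-2·(+1)^1 = +1.
v=∞: 79534 > 0 and -493 < 0  ⇒  (a,b)_∞ = +1.
v=29: a=29^0·(≡6), b=29^1·(≡19) mod 29; (6|29)=+1, (19|29)=-1; (−1)^{0·1·14}·(+1)^1·(-1)^0 = +1.
v=17: a=17^0·(≡15), b=17^1·(≡11) mod 17; (15|17)=+1, (11|17)=-1; (−1)^{0·1·8}·(+1)^1·(-1)^0 = +1.
v=23: a=23^1·(≡9), b=23^0·(≡16) mod 23; (9|23)=+1, (16|23)=+1; (−1)^{1·0·11}·(+1)^0·(+1)^1 = +1.
v=3: a=3^0·(≡1), b=3^4·(≡2) mod 3; (1|3)=+1, (2|3)=-1; (−1)^{0·4·1}·(+1)^4·(-1)^0 = +1.
v=19: a=19^1·(≡5), b=19^0·(≡17) mod 19; (5|19)=+1, (17|19)=+1; (−1)^{1·0·9}·(+1)^0·(+1)^1 = +1.
v=13: a=13^1·(≡6), b=13^0·(≡1) mod 13; (6|13)=-1, (1|13)=+1; (−1)^{1·0·6}·(-1)^0·(+1)^1 = +1.
Every local symbol is +1, so the conic 79534·x² + -493·y² = z² has ℚ_v-points for all v and hence a ℚ-point; (a, b / ℚ) ≅ M_2(ℚ).

[]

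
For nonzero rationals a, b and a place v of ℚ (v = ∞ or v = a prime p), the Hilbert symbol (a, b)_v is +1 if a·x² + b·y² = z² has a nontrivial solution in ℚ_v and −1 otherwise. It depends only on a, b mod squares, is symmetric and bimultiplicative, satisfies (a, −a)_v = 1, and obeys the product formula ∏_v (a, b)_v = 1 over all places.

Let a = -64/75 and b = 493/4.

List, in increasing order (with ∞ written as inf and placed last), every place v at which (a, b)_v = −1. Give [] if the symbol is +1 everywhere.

[17, 29]

(a, b) ≡ (-3, 493) mod (ℚ^×)²; places V = {2, 3, 5, 17, 29, ∞}.
(a,b)_5: α=-2, u≡2; β=0, v≡2 (mod 5); (2|5)=-1, (2|5)=-1; sign (−1)^0·-1^0·-1^-2 = +1.
(a,b)_3: α=-1, u≡2; β=0, v≡1 (mod 3); (2|3)=-1, (1|3)=+1; sign (−1)^0·-1^0·+1^-1 = +1.
(a,b)_29: α=0, u≡15; β=1, v≡26 (mod 29); (15|29)=-1, (26|29)=-1; sign (−1)^0·-1^1·-1^0 = -1.
(a,b)_17: α=0, u≡3; β=1, v≡3 (mod 17); (3|17)=-1, (3|17)=-1; sign (−1)^0·-1^1·-1^0 = -1.
(a,b)_∞: sgn(-3)=−, sgn(493)=+, so +1.
(a,b)_2: α=6, β=-2; u≡5, v≡5 (mod 8); ε(u)ε(v)=0·0, αω(v)=6·1, βω(u)=-2·1; sum ≡ 0  ⇒  +1.
|Ram(-3, 493)| = 2, even; anisotropic at {17, 29}.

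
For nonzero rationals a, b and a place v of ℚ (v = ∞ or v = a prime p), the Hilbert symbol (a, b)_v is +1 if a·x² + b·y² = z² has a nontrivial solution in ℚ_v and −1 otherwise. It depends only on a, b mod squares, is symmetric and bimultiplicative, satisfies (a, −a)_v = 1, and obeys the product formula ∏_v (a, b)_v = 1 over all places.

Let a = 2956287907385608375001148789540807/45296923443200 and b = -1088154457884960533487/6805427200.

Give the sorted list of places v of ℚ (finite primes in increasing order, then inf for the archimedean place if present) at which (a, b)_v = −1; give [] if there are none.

[2, 3, 7, 13]

Mod squares: a ≡ 13566, b ≡ -88179. Check v ∈ {∞, 2, 3, 5, 7, 11, 13, 17, 19}.
v=11: a=11^-2·(≡5), b=11^-2·(≡10) mod 11; (5|11)=+1, (10|11)=-1; (−1)^{-2·-2·5}·(+1)^-2·(-1)^-2 = +1.
v=∞: 13566 > 0 and -88179 < 0  ⇒  (a,b)_∞ = +1.
v=19: a=19^5·(≡9), b=19^3·(≡13) mod 19; (9|19)=+1, (13|19)=-1; (−1)^{5·3·9}·(+1)^3·(-1)^5 = +1.
v=13: a=13^-4·(≡7), b=13^-3·(≡4) mod 13; (7|13)=-1, (4|13)=+1; (−1)^{-4·-3·6}·(-1)^-3·(+1)^-4 = -1.
v=3: a=3^35·(≡1), b=3^23·(≡1) mod 3; (1|3)=+1, (1|3)=+1; (−1)^{35·23·1}·(+1)^23·(+1)^35 = -1.
v=17: a=17^5·(≡2), b=17^3·(≡8) mod 17; (2|17)=+1, (8|17)=+1; (−1)^{5·3·8}·(+1)^3·(+1)^5 = +1.
v=7: a=7^5·(≡6), b=7^3·(≡6) mod 7; (6|7)=-1, (6|7)=-1; (−1)^{5·3·3}·(-1)^3·(-1)^5 = -1.
v=5: a=5^-2·(≡4), b=5^-2·(≡1) mod 5; (4|5)=+1, (1|5)=+1; (−1)^{-2·-2·2}·(+1)^-2·(+1)^-2 = +1.
v=2: v_2(a)=-19, v_2(b)=-10; units ≡ 7, 5 (mod 8); ε·ε+αω+βω = 1·0+-19·1+-10·0 ≡ 1  ⇒  (a,b)_2 = -1.
|Ram(13566, -88179)| = 4, even; anisotropic at {2, 3, 7, 13}.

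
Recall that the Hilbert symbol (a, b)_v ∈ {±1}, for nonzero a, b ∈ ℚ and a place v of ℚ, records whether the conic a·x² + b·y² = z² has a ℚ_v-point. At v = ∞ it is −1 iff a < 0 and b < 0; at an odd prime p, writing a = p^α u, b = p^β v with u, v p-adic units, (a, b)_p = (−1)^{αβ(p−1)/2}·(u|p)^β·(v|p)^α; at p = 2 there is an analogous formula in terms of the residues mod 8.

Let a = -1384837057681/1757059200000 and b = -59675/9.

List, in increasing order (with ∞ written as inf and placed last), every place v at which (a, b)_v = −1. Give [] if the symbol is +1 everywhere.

(a, b) ≡ (-5, -2387) mod (ℚ^×)²; places V = {2, 3, 5, 7, 11, 13, 17, 19, 29, 31, ∞}.
(a,b)_∞: sgn(-5)=−, sgn(-2387)=−, so -1.
(a,b)_7: α=2, u≡1; β=1, v≡4 (mod 7); (1|7)=+1, (4|7)=+1; sign (−1)^0·+1^1·+1^2 = +1.
(a,b)_3: α=-2, u≡1; β=-2, v≡1 (mod 3); (1|3)=+1, (1|3)=+1; sign (−1)^0·+1^-2·+1^-2 = +1.
(a,b)_31: α=2, u≡22; β=1, v≡10 (mod 31); (22|31)=-1, (10|31)=+1; sign (−1)^0·-1^1·+1^2 = -1.
(a,b)_5: α=-5, u≡1; β=2, v≡2 (mod 5); (1|5)=+1, (2|5)=-1; sign (−1)^0·+1^2·-1^-5 = -1.
(a,b)_29: α=2, u≡16; β=0, v≡4 (mod 29); (16|29)=+1, (4|29)=+1; sign (−1)^0·+1^0·+1^2 = +1.
(a,b)_17: α=2, u≡12; β=0, v≡7 (mod 17); (12|17)=-1, (7|17)=-1; sign (−1)^0·-1^0·-1^2 = +1.
(a,b)_19: α=-2, u≡8; β=0, v≡11 (mod 19); (8|19)=-1, (11|19)=+1; sign (−1)^0·-1^0·+1^-2 = +1.
(a,b)_2: α=-10, β=0; u≡3, v≡5 (mod 8); ε(u)ε(v)=1·0, αω(v)=-10·1, βω(u)=0·1; sum ≡ 0  ⇒  +1.
(a,b)_11: α=2, u≡6; β=1, v≡1 (mod 11); (6|11)=-1, (1|11)=+1; sign (−1)^0·-1^1·+1^2 = -1.
(a,b)_13: α=-2, u≡7; β=0, v≡11 (mod 13); (7|13)=-1, (11|13)=-1; sign (−1)^0·-1^0·-1^-2 = +1.
|Ram(-5, -2387)| = 4, even; anisotropic at {5, 11, 31, ∞}.

[5, 11, 31, inf]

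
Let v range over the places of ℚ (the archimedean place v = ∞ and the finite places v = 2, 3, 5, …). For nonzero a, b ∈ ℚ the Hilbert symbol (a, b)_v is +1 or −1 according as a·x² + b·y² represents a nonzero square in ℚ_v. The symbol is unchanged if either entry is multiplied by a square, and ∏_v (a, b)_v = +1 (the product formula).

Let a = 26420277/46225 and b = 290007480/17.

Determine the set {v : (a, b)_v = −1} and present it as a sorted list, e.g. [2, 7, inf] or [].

[2, 5, 37, 43]

(a, b) ≡ (93, 25153710) mod (ℚ^×)²; places V = {2, 3, 5, 7, 13, 17, 31, 37, 41, 43, ∞}.
(a,b)_13: α=2, u≡6; β=0, v≡12 (mod 13); (6|13)=-1, (12|13)=+1; sign (−1)^0·-1^0·+1^2 = +1.
(a,b)_∞: sgn(93)=+, sgn(25153710)=+, so +1.
(a,b)_7: α=0, u≡4; β=2, v≡2 (mod 7); (4|7)=+1, (2|7)=+1; sign (−1)^0·+1^2·+1^0 = +1.
(a,b)_31: α=1, u≡27; β=1, v≡16 (mod 31); (27|31)=-1, (16|31)=+1; sign (−1)^1·-1^1·+1^1 = +1.
(a,b)_2: α=0, β=3; u≡5, v≡7 (mod 8); ε(u)ε(v)=0·1, αω(v)=0·0, βω(u)=3·1; sum ≡ 1  ⇒  -1.
(a,b)_43: α=-2, u≡19; β=1, v≡4 (mod 43); (19|43)=-1, (4|43)=+1; sign (−1)^0·-1^1·+1^-2 = -1.
(a,b)_37: α=0, u≡14; β=1, v≡2 (mod 37); (14|37)=-1, (2|37)=-1; sign (−1)^0·-1^1·-1^0 = -1.
(a,b)_17: α=0, u≡8; β=-1, v≡9 (mod 17); (8|17)=+1, (9|17)=+1; sign (−1)^0·+1^-1·+1^0 = +1.
(a,b)_5: α=-2, u≡3; β=1, v≡3 (mod 5); (3|5)=-1, (3|5)=-1; sign (−1)^0·-1^1·-1^-2 = -1.
(a,b)_41: α=2, u≡19; β=0, v≡39 (mod 41); (19|41)=-1, (39|41)=+1; sign (−1)^0·-1^0·+1^2 = +1.
(a,b)_3: α=1, u≡1; β=1, v≡2 (mod 3); (1|3)=+1, (2|3)=-1; sign (−1)^1·+1^1·-1^1 = +1.
(93, 25153710 / ℚ) ramifies at {2, 5, 37, 43}: a division algebra.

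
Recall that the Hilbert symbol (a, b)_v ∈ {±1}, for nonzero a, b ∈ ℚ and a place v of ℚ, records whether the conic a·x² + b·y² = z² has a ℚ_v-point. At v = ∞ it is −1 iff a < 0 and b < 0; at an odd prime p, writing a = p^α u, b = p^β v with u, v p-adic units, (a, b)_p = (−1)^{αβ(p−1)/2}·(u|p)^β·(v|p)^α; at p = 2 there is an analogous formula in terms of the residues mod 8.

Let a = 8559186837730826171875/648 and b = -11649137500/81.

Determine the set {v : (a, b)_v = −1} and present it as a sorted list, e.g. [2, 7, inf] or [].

[7, 13]

(a, b) ≡ (14630, -95095) mod (ℚ^×)²; places V = {2, 3, 5, 7, 11, 13, 19, ∞}.
(a,b)_2: α=-3, β=2; u≡3, v≡1 (mod 8); ε(u)ε(v)=1·0, αω(v)=-3·0, βω(u)=2·1; sum ≡ 0  ⇒  +1.
(a,b)_3: α=-4, u≡2; β=-4, v≡2 (mod 3); (2|3)=-1, (2|3)=-1; sign (−1)^0·-1^-4·-1^-4 = +1.
(a,b)_11: α=3, u≡6; β=1, v≡1 (mod 11); (6|11)=-1, (1|11)=+1; sign (−1)^1·-1^1·+1^3 = +1.
(a,b)_13: α=4, u≡5; β=1, v≡10 (mod 13); (5|13)=-1, (10|13)=+1; sign (−1)^0·-1^1·+1^4 = -1.
(a,b)_∞: sgn(14630)=+, sgn(-95095)=−, so +1.
(a,b)_5: α=9, u≡1; β=5, v≡1 (mod 5); (1|5)=+1, (1|5)=+1; sign (−1)^0·+1^5·+1^9 = +1.
(a,b)_19: α=3, u≡3; β=1, v≡4 (mod 19); (3|19)=-1, (4|19)=+1; sign (−1)^1·-1^1·+1^3 = +1.
(a,b)_7: α=5, u≡2; β=3, v≡4 (mod 7); (2|7)=+1, (4|7)=+1; sign (−1)^1·+1^3·+1^5 = -1.
Ram(14630, -95095) = {7, 13}; no ℚ_7-point on the conic.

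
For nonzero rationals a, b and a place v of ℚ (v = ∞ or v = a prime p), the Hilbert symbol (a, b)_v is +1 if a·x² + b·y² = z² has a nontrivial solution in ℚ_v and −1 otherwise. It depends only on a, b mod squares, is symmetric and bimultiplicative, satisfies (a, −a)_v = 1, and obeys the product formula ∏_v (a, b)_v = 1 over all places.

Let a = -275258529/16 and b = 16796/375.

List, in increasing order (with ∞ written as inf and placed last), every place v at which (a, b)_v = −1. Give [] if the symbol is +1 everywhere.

Mod squares: a ≡ -1729, b ≡ 62985. Check v ∈ {∞, 2, 3, 5, 7, 13, 17, 19}.
v=17: a=17^0·(≡3), b=17^1·(≡2) mod 17; (3|17)=-1, (2|17)=+1; (−1)^{0·1·8}·(-1)^1·(+1)^0 = -1.
v=3: a=3^2·(≡2), b=3^-1·(≡1) mod 3; (2|3)=-1, (1|3)=+1; (−1)^{2·-1·1}·(-1)^-1·(+1)^2 = -1.
v=19: a=19^3·(≡1), b=19^1·(≡17) mod 19; (1|19)=+1, (17|19)=+1; (−1)^{3·1·9}·(+1)^1·(+1)^3 = -1.
v=7: a=7^3·(≡6), b=7^0·(≡6) mod 7; (6|7)=-1, (6|7)=-1; (−1)^{3·0·3}·(-1)^0·(-1)^3 = -1.
v=5: a=5^0·(≡1), b=5^-3·(≡2) mod 5; (1|5)=+1, (2|5)=-1; (−1)^{0·-3·2}·(+1)^-3·(-1)^0 = +1.
v=2: v_2(a)=-4, v_2(b)=2; units ≡ 7, 1 (mod 8); ε·ε+αω+βω = 1·0+-4·0+2·0 ≡ 0  ⇒  (a,b)_2 = +1.
v=13: a=13^1·(≡10), b=13^1·(≡4) mod 13; (10|13)=+1, (4|13)=+1; (−1)^{1·1·6}·(+1)^1·(+1)^1 = +1.
v=∞: -1729 < 0 and 62985 > 0  ⇒  (a,b)_∞ = +1.
(-1729, 62985 / ℚ) ramifies at {3, 7, 17, 19}: a division algebra.

[3, 7, 17, 19]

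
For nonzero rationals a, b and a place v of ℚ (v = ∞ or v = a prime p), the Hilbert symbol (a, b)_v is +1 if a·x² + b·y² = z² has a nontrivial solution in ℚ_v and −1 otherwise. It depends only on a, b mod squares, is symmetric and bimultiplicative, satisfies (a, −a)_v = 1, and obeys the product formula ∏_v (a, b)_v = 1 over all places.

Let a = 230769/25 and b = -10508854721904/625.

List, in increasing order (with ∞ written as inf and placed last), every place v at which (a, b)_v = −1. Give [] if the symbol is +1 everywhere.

[3, 11]

Mod squares: a ≡ 2849, b ≡ -111. Check v ∈ {∞, 2, 3, 5, 7, 11, 37}.
v=11: a=11^1·(≡8), b=11^2·(≡6) mod 11; (8|11)=-1, (6|11)=-1; (−1)^{1·2·5}·(-1)^2·(-1)^1 = -1.
v=∞: 2849 > 0 and -111 < 0  ⇒  (a,b)_∞ = +1.
v=5: a=5^-2·(≡4), b=5^-4·(≡1) mod 5; (4|5)=+1, (1|5)=+1; (−1)^{-2·-4·2}·(+1)^-4·(+1)^-2 = +1.
v=2: v_2(a)=0, v_2(b)=4; units ≡ 1, 1 (mod 8); ε·ε+αω+βω = 0·0+0·0+4·0 ≡ 0  ⇒  (a,b)_2 = +1.
v=7: a=7^1·(≡1), b=7^2·(≡1) mod 7; (1|7)=+1, (1|7)=+1; (−1)^{1·2·3}·(+1)^2·(+1)^1 = +1.
v=37: a=37^1·(≡26), b=37^3·(≡33) mod 37; (26|37)=+1, (33|37)=+1; (−1)^{1·3·18}·(+1)^3·(+1)^1 = +1.
v=3: a=3^4·(≡2), b=3^7·(≡2) mod 3; (2|3)=-1, (2|3)=-1; (−1)^{4·7·1}·(-1)^7·(-1)^4 = -1.
(2849, -111 / ℚ) ramifies at {3, 11}: a division algebra.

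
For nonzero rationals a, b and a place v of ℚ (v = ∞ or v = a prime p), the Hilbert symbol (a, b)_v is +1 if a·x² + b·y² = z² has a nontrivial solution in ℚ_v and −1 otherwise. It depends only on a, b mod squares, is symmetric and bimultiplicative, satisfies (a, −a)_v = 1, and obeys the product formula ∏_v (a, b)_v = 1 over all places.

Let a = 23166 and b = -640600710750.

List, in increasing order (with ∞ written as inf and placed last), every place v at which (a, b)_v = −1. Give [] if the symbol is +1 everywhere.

(a, b) ≡ (286, -15470) mod (ℚ^×)²; places V = {2, 3, 5, 7, 11, 13, 17, ∞}.
(a,b)_11: α=1, u≡5; β=2, v≡6 (mod 11); (5|11)=+1, (6|11)=-1; sign (−1)^0·+1^2·-1^1 = -1.
(a,b)_5: α=0, u≡1; β=3, v≡4 (mod 5); (1|5)=+1, (4|5)=+1; sign (−1)^0·+1^3·+1^0 = +1.
(a,b)_17: α=0, u≡12; β=1, v≡2 (mod 17); (12|17)=-1, (2|17)=+1; sign (−1)^0·-1^1·+1^0 = -1.
(a,b)_3: α=4, u≡1; β=4, v≡1 (mod 3); (1|3)=+1, (1|3)=+1; sign (−1)^0·+1^4·+1^4 = +1.
(a,b)_13: α=1, u≡1; β=3, v≡6 (mod 13); (1|13)=+1, (6|13)=-1; sign (−1)^0·+1^3·-1^1 = -1.
(a,b)_2: α=1, β=1; u≡7, v≡1 (mod 8); ε(u)ε(v)=1·0, αω(v)=1·0, βω(u)=1·0; sum ≡ 0  ⇒  +1.
(a,b)_7: α=0, u≡3; β=1, v≡1 (mod 7); (3|7)=-1, (1|7)=+1; sign (−1)^0·-1^1·+1^0 = -1.
(a,b)_∞: sgn(286)=+, sgn(-15470)=−, so +1.
(286, -15470 / ℚ) ramifies at {7, 11, 13, 17}: a division algebra.

[7, 11, 13, 17]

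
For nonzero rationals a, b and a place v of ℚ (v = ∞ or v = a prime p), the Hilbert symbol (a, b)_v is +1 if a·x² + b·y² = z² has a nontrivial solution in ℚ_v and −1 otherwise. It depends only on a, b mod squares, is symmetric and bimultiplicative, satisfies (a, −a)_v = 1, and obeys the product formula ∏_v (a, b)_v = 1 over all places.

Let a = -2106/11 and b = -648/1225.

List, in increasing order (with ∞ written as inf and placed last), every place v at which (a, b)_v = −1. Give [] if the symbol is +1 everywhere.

(a, b) ≡ (-286, -2) mod (ℚ^×)²; places V = {2, 3, 5, 7, 11, 13, ∞}.
(a,b)_7: α=0, u≡2; β=-2, v≡6 (mod 7); (2|7)=+1, (6|7)=-1; sign (−1)^0·+1^-2·-1^0 = +1.
(a,b)_13: α=1, u≡3; β=0, v≡5 (mod 13); (3|13)=+1, (5|13)=-1; sign (−1)^0·+1^0·-1^1 = -1.
(a,b)_3: α=4, u≡2; β=4, v≡1 (mod 3); (2|3)=-1, (1|3)=+1; sign (−1)^0·-1^4·+1^4 = +1.
(a,b)_2: α=1, β=3; u≡1, v≡7 (mod 8); ε(u)ε(v)=0·1, αω(v)=1·0, βω(u)=3·0; sum ≡ 0  ⇒  +1.
(a,b)_5: α=0, u≡4; β=-2, v≡3 (mod 5); (4|5)=+1, (3|5)=-1; sign (−1)^0·+1^-2·-1^0 = +1.
(a,b)_11: α=-1, u≡6; β=0, v≡3 (mod 11); (6|11)=-1, (3|11)=+1; sign (−1)^0·-1^0·+1^-1 = +1.
(a,b)_∞: sgn(-286)=−, sgn(-2)=−, so -1.
(-286, -2 / ℚ) ramifies at {13, ∞}: a division algebra.

[13, inf]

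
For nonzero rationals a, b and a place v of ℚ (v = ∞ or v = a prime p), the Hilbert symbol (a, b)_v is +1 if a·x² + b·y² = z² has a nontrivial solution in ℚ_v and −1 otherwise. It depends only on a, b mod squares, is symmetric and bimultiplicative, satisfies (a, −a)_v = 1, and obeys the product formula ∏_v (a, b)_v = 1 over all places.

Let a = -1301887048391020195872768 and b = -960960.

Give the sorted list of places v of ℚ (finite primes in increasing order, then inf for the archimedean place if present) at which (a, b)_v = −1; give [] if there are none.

[3, 5, 13, inf]

(a, b) ≡ (-13, -15015) mod (ℚ^×)²; places V = {2, 3, 5, 7, 11, 13, ∞}.
(a,b)_5: α=0, u≡2; β=1, v≡3 (mod 5); (2|5)=-1, (3|5)=-1; sign (−1)^0·-1^1·-1^0 = -1.
(a,b)_11: α=6, u≡1; β=1, v≡2 (mod 11); (1|11)=+1, (2|11)=-1; sign (−1)^0·+1^1·-1^6 = +1.
(a,b)_13: α=3, u≡4; β=1, v≡11 (mod 13); (4|13)=+1, (11|13)=-1; sign (−1)^0·+1^1·-1^3 = -1.
(a,b)_2: α=18, β=6; u≡3, v≡1 (mod 8); ε(u)ε(v)=1·0, αω(v)=18·0, βω(u)=6·1; sum ≡ 0  ⇒  +1.
(a,b)_7: α=4, u≡1; β=1, v≡4 (mod 7); (1|7)=+1, (4|7)=+1; sign (−1)^0·+1^1·+1^4 = +1.
(a,b)_∞: sgn(-13)=−, sgn(-15015)=−, so -1.
(a,b)_3: α=12, u≡2; β=1, v≡2 (mod 3); (2|3)=-1, (2|3)=-1; sign (−1)^0·-1^1·-1^12 = -1.
(-13, -15015 / ℚ) ramifies at {3, 5, 13, ∞}: a division algebra.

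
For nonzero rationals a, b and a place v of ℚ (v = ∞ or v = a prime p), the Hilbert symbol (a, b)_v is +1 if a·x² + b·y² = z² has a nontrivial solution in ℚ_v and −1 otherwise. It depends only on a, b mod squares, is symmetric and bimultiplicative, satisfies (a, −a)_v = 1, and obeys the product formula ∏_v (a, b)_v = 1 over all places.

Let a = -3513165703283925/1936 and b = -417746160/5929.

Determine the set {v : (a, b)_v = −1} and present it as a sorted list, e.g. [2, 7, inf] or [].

[5, inf]

(a, b) ≡ (-13, -35815) mod (ℚ^×)²; places V = {2, 3, 5, 7, 11, 13, 17, 19, 29, ∞}.
(a,b)_29: α=2, u≡24; β=1, v≡10 (mod 29); (24|29)=+1, (10|29)=-1; sign (−1)^0·+1^1·-1^2 = +1.
(a,b)_7: α=0, u≡1; β=-2, v≡4 (mod 7); (1|7)=+1, (4|7)=+1; sign (−1)^0·+1^-2·+1^0 = +1.
(a,b)_17: α=2, u≡13; β=0, v≡15 (mod 17); (13|17)=+1, (15|17)=+1; sign (−1)^0·+1^0·+1^2 = +1.
(a,b)_11: α=-2, u≡3; β=-2, v≡3 (mod 11); (3|11)=+1, (3|11)=+1; sign (−1)^0·+1^-2·+1^-2 = +1.
(a,b)_3: α=6, u≡2; β=6, v≡2 (mod 3); (2|3)=-1, (2|3)=-1; sign (−1)^0·-1^6·-1^6 = +1.
(a,b)_19: α=2, u≡5; β=1, v≡8 (mod 19); (5|19)=+1, (8|19)=-1; sign (−1)^0·+1^1·-1^2 = +1.
(a,b)_13: α=3, u≡3; β=1, v≡3 (mod 13); (3|13)=+1, (3|13)=+1; sign (−1)^0·+1^1·+1^3 = +1.
(a,b)_2: α=-4, β=4; u≡3, v≡1 (mod 8); ε(u)ε(v)=1·0, αω(v)=-4·0, βω(u)=4·1; sum ≡ 0  ⇒  +1.
(a,b)_5: α=2, u≡3; β=1, v≡2 (mod 5); (3|5)=-1, (2|5)=-1; sign (−1)^0·-1^1·-1^2 = -1.
(a,b)_∞: sgn(-13)=−, sgn(-35815)=−, so -1.
|Ram(-13, -35815)| = 2, even; anisotropic at {5, ∞}.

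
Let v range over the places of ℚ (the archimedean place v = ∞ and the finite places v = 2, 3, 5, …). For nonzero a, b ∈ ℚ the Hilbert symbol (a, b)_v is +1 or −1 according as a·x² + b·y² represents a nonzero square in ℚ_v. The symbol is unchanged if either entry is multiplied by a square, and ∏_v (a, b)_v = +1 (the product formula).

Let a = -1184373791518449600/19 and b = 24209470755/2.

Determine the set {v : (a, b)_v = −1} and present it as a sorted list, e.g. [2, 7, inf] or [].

(a, b) ≡ (-7429, 3910) mod (ℚ^×)²; places V = {2, 3, 5, 17, 19, 23, ∞}.
(a,b)_3: α=4, u≡2; β=4, v≡1 (mod 3); (2|3)=-1, (1|3)=+1; sign (−1)^0·-1^4·+1^4 = +1.
(a,b)_19: α=-1, u≡12; β=0, v≡3 (mod 19); (12|19)=-1, (3|19)=-1; sign (−1)^0·-1^0·-1^-1 = -1.
(a,b)_17: α=5, u≡11; β=3, v≡16 (mod 17); (11|17)=-1, (16|17)=+1; sign (−1)^0·-1^3·+1^5 = -1.
(a,b)_23: α=5, u≡14; β=3, v≡6 (mod 23); (14|23)=-1, (6|23)=+1; sign (−1)^1·-1^3·+1^5 = +1.
(a,b)_2: α=6, β=-1; u≡3, v≡3 (mod 8); ε(u)ε(v)=1·1, αω(v)=6·1, βω(u)=-1·1; sum ≡ 0  ⇒  +1.
(a,b)_∞: sgn(-7429)=−, sgn(3910)=+, so +1.
(a,b)_5: α=2, u≡4; β=1, v≡3 (mod 5); (4|5)=+1, (3|5)=-1; sign (−1)^0·+1^1·-1^2 = +1.
Ram(-7429, 3910) = {17, 19}; no ℚ_17-point on the conic.

[17, 19]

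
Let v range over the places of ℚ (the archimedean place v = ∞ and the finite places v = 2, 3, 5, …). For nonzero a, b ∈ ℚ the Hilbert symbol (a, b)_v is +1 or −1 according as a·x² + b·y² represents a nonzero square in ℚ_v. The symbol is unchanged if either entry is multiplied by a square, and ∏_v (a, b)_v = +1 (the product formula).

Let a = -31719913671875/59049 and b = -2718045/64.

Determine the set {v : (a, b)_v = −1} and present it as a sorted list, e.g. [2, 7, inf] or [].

[19, inf]

(a, b) ≡ (-11, -1045) mod (ℚ^×)²; places V = {2, 3, 5, 11, 13, 17, 19, ∞}.
(a,b)_∞: sgn(-11)=−, sgn(-1045)=−, so -1.
(a,b)_19: α=2, u≡10; β=1, v≡13 (mod 19); (10|19)=-1, (13|19)=-1; sign (−1)^0·-1^1·-1^2 = -1.
(a,b)_5: α=8, u≡4; β=1, v≡4 (mod 5); (4|5)=+1, (4|5)=+1; sign (−1)^0·+1^1·+1^8 = +1.
(a,b)_3: α=-10, u≡1; β=2, v≡2 (mod 3); (1|3)=+1, (2|3)=-1; sign (−1)^0·+1^2·-1^-10 = +1.
(a,b)_2: α=0, β=-6; u≡5, v≡3 (mod 8); ε(u)ε(v)=0·1, αω(v)=0·1, βω(u)=-6·1; sum ≡ 0  ⇒  +1.
(a,b)_11: α=3, u≡10; β=1, v≡1 (mod 11); (10|11)=-1, (1|11)=+1; sign (−1)^1·-1^1·+1^3 = +1.
(a,b)_17: α=0, u≡6; β=2, v≡1 (mod 17); (6|17)=-1, (1|17)=+1; sign (−1)^0·-1^2·+1^0 = +1.
(a,b)_13: α=2, u≡5; β=0, v≡5 (mod 13); (5|13)=-1, (5|13)=-1; sign (−1)^0·-1^0·-1^2 = +1.
Ram(-11, -1045) = {19, ∞}; no ℚ_19-point on the conic.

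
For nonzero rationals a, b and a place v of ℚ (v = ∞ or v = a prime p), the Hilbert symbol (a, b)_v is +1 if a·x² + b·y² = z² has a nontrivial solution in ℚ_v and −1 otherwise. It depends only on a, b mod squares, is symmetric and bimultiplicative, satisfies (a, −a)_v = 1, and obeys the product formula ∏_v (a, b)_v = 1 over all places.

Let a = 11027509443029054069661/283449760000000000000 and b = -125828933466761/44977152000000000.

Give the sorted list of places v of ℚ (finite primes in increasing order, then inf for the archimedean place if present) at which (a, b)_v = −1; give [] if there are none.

Mod squares: a ≡ 210, b ≡ -4830. Check v ∈ {∞, 2, 3, 5, 7, 11, 17, 19, 23}.
v=∞: 210 > 0 and -4830 < 0  ⇒  (a,b)_∞ = +1.
v=19: a=19^2·(≡9), b=19^2·(≡15) mod 19; (9|19)=+1, (15|19)=-1; (−1)^{2·2·9}·(+1)^2·(-1)^2 = +1.
v=5: a=5^-13·(≡3), b=5^-9·(≡1) mod 5; (3|5)=-1, (1|5)=+1; (−1)^{-13·-9·2}·(-1)^-9·(+1)^-13 = -1.
v=23: a=23^6·(≡6), b=23^3·(≡20) mod 23; (6|23)=+1, (20|23)=-1; (−1)^{6·3·11}·(+1)^3·(-1)^6 = +1.
v=11: a=11^-6·(≡1), b=11^-4·(≡10) mod 11; (1|11)=+1, (10|11)=-1; (−1)^{-6·-4·5}·(+1)^-4·(-1)^-6 = +1.
v=7: a=7^7·(≡1), b=7^3·(≡3) mod 7; (1|7)=+1, (3|7)=-1; (−1)^{7·3·3}·(+1)^3·(-1)^7 = +1.
v=2: v_2(a)=-17, v_2(b)=-19; units ≡ 1, 1 (mod 8); ε·ε+αω+βω = 0·0+-17·0+-19·0 ≡ 0  ⇒  (a,b)_2 = +1.
v=3: a=3^1·(≡1), b=3^-1·(≡1) mod 3; (1|3)=+1, (1|3)=+1; (−1)^{1·-1·1}·(+1)^-1·(+1)^1 = -1.
v=17: a=17^4·(≡7), b=17^4·(≡2) mod 17; (7|17)=-1, (2|17)=+1; (−1)^{4·4·8}·(-1)^4·(+1)^4 = +1.
Ram(210, -4830) = {3, 5}; no ℚ_3-point on the conic.

[3, 5]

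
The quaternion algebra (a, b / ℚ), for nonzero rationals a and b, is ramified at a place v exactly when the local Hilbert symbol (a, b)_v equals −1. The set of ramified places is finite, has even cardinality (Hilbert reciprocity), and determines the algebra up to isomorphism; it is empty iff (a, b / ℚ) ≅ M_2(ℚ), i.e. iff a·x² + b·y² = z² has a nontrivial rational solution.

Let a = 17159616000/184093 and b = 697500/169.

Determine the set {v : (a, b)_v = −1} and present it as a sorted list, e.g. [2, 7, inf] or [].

(a, b) ≡ (4030, 31) mod (ℚ^×)²; places V = {2, 3, 5, 7, 13, 17, 31, ∞}.
(a,b)_7: α=-2, u≡6; β=0, v≡6 (mod 7); (6|7)=-1, (6|7)=-1; sign (−1)^0·-1^0·-1^-2 = +1.
(a,b)_13: α=-1, u≡5; β=-2, v≡11 (mod 13); (5|13)=-1, (11|13)=-1; sign (−1)^0·-1^-2·-1^-1 = -1.
(a,b)_31: α=3, u≡22; β=1, v≡4 (mod 31); (22|31)=-1, (4|31)=+1; sign (−1)^1·-1^1·+1^3 = +1.
(a,b)_∞: sgn(4030)=+, sgn(31)=+, so +1.
(a,b)_3: α=2, u≡1; β=2, v≡1 (mod 3); (1|3)=+1, (1|3)=+1; sign (−1)^0·+1^2·+1^2 = +1.
(a,b)_5: α=3, u≡1; β=4, v≡4 (mod 5); (1|5)=+1, (4|5)=+1; sign (−1)^0·+1^4·+1^3 = +1.
(a,b)_2: α=9, β=2; u≡7, v≡7 (mod 8); ε(u)ε(v)=1·1, αω(v)=9·0, βω(u)=2·0; sum ≡ 1  ⇒  -1.
(a,b)_17: α=-2, u≡1; β=0, v≡10 (mod 17); (1|17)=+1, (10|17)=-1; sign (−1)^0·+1^0·-1^-2 = +1.
(4030, 31 / ℚ) ramifies at {2, 13}: a division algebra.

[2, 13]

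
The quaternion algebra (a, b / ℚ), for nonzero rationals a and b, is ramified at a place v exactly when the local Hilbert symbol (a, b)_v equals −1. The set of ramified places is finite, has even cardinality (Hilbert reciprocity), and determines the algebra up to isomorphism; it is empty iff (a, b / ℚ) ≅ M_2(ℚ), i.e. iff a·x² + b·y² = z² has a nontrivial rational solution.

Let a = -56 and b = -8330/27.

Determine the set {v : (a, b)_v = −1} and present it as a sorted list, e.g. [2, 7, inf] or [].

[17, inf]

(a, b) ≡ (-14, -510) mod (ℚ^×)²; places V = {2, 3, 5, 7, 17, ∞}.
(a,b)_∞: sgn(-14)=−, sgn(-510)=−, so -1.
(a,b)_3: α=0, u≡1; β=-3, v≡1 (mod 3); (1|3)=+1, (1|3)=+1; sign (−1)^0·+1^-3·+1^0 = +1.
(a,b)_2: α=3, β=1; u≡1, v≡1 (mod 8); ε(u)ε(v)=0·0, αω(v)=3·0, βω(u)=1·0; sum ≡ 0  ⇒  +1.
(a,b)_17: α=0, u≡12; β=1, v≡2 (mod 17); (12|17)=-1, (2|17)=+1; sign (−1)^0·-1^1·+1^0 = -1.
(a,b)_5: α=0, u≡4; β=1, v≡2 (mod 5); (4|5)=+1, (2|5)=-1; sign (−1)^0·+1^1·-1^0 = +1.
(a,b)_7: α=1, u≡6; β=2, v≡2 (mod 7); (6|7)=-1, (2|7)=+1; sign (−1)^0·-1^2·+1^1 = +1.
|Ram(-14, -510)| = 2, even; anisotropic at {17, ∞}.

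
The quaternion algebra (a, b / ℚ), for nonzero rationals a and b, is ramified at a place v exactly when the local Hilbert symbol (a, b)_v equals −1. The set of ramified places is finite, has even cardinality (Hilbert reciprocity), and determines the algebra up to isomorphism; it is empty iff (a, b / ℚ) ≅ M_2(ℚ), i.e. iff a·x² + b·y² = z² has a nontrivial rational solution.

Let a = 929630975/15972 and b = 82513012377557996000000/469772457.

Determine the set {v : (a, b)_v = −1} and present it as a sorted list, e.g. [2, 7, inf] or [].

(a, b) ≡ (3927, 24123) mod (ℚ^×)²; places V = {2, 3, 5, 7, 11, 13, 17, 43, ∞}.
(a,b)_43: α=2, u≡1; β=5, v≡12 (mod 43); (1|43)=+1, (12|43)=-1; sign (−1)^0·+1^5·-1^2 = +1.
(a,b)_13: α=2, u≡9; β=4, v≡7 (mod 13); (9|13)=+1, (7|13)=-1; sign (−1)^0·+1^4·-1^2 = +1.
(a,b)_∞: sgn(3927)=+, sgn(24123)=+, so +1.
(a,b)_7: α=1, u≡1; β=-6, v≡1 (mod 7); (1|7)=+1, (1|7)=+1; sign (−1)^0·+1^-6·+1^1 = +1.
(a,b)_17: α=1, u≡6; β=3, v≡1 (mod 17); (6|17)=-1, (1|17)=+1; sign (−1)^0·-1^3·+1^1 = -1.
(a,b)_11: α=-3, u≡9; β=-3, v≡3 (mod 11); (9|11)=+1, (3|11)=+1; sign (−1)^1·+1^-3·+1^-3 = -1.
(a,b)_5: α=2, u≡2; β=6, v≡2 (mod 5); (2|5)=-1, (2|5)=-1; sign (−1)^0·-1^6·-1^2 = +1.
(a,b)_3: α=-1, u≡1; β=-1, v≡1 (mod 3); (1|3)=+1, (1|3)=+1; sign (−1)^1·+1^-1·+1^-1 = -1.
(a,b)_2: α=-2, β=8; u≡7, v≡3 (mod 8); ε(u)ε(v)=1·1, αω(v)=-2·1, βω(u)=8·0; sum ≡ 1  ⇒  -1.
(3927, 24123 / ℚ) ramifies at {2, 3, 11, 17}: a division algebra.

[2, 3, 11, 17]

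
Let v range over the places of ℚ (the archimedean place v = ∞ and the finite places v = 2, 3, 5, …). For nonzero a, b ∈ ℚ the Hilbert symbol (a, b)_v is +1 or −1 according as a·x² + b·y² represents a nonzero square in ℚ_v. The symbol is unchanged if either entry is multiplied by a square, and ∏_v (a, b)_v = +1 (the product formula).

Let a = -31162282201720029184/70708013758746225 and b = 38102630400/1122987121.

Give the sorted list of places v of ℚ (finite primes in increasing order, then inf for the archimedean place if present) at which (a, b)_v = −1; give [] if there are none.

Mod squares: a ≡ -19, b ≡ 646. Check v ∈ {∞, 2, 3, 5, 11, 17, 19, 23, 31, 47}.
v=23: a=23^-6·(≡9), b=23^-2·(≡3) mod 23; (9|23)=+1, (3|23)=+1; (−1)^{-6·-2·11}·(+1)^-2·(+1)^-6 = +1.
v=31: a=31^-2·(≡17), b=31^-2·(≡11) mod 31; (17|31)=-1, (11|31)=-1; (−1)^{-2·-2·15}·(-1)^-2·(-1)^-2 = +1.
v=19: a=19^3·(≡18), b=19^1·(≡2) mod 19; (18|19)=-1, (2|19)=-1; (−1)^{3·1·9}·(-1)^1·(-1)^3 = -1.
v=17: a=17^2·(≡9), b=17^1·(≡4) mod 17; (9|17)=+1, (4|17)=+1; (−1)^{2·1·8}·(+1)^1·(+1)^2 = +1.
v=3: a=3^-2·(≡2), b=3^2·(≡1) mod 3; (2|3)=-1, (1|3)=+1; (−1)^{-2·2·1}·(-1)^2·(+1)^-2 = +1.
v=11: a=11^4·(≡1), b=11^0·(≡7) mod 11; (1|11)=+1, (7|11)=-1; (−1)^{4·0·5}·(+1)^0·(-1)^4 = +1.
v=2: v_2(a)=30, v_2(b)=19; units ≡ 5, 3 (mod 8); ε·ε+αω+βω = 0·1+30·1+19·1 ≡ 1  ⇒  (a,b)_2 = -1.
v=∞: -19 < 0 and 646 > 0  ⇒  (a,b)_∞ = +1.
v=47: a=47^-2·(≡4), b=47^-2·(≡41) mod 47; (4|47)=+1, (41|47)=-1; (−1)^{-2·-2·23}·(+1)^-2·(-1)^-2 = +1.
v=5: a=5^-2·(≡4), b=5^2·(≡1) mod 5; (4|5)=+1, (1|5)=+1; (−1)^{-2·2·2}·(+1)^2·(+1)^-2 = +1.
Ram(-19, 646) = {2, 19}; no ℚ_2-point on the conic.

[2, 19]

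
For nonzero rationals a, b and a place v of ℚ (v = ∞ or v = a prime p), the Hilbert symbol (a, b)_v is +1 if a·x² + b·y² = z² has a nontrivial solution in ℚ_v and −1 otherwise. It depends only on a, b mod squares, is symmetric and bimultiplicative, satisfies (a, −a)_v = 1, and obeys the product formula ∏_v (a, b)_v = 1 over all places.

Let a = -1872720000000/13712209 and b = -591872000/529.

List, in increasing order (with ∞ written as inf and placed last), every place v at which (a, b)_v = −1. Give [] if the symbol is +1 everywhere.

[2, inf]

Mod squares: a ≡ -5, b ≡ -5. Check v ∈ {∞, 2, 3, 5, 7, 17, 23}.
v=2: v_2(a)=10, v_2(b)=14; units ≡ 3, 3 (mod 8); ε·ε+αω+βω = 1·1+10·1+14·1 ≡ 1  ⇒  (a,b)_2 = -1.
v=7: a=7^-2·(≡2), b=7^0·(≡2) mod 7; (2|7)=+1, (2|7)=+1; (−1)^{-2·0·3}·(+1)^0·(+1)^-2 = +1.
v=∞: -5 < 0 and -5 < 0  ⇒  (a,b)_∞ = -1.
v=17: a=17^2·(≡14), b=17^2·(≡12) mod 17; (14|17)=-1, (12|17)=-1; (−1)^{2·2·8}·(-1)^2·(-1)^2 = +1.
v=5: a=5^7·(≡1), b=5^3·(≡1) mod 5; (1|5)=+1, (1|5)=+1; (−1)^{7·3·2}·(+1)^3·(+1)^7 = +1.
v=23: a=23^-4·(≡18), b=23^-2·(≡18) mod 23; (18|23)=+1, (18|23)=+1; (−1)^{-4·-2·11}·(+1)^-2·(+1)^-4 = +1.
v=3: a=3^4·(≡1), b=3^0·(≡1) mod 3; (1|3)=+1, (1|3)=+1; (−1)^{4·0·1}·(+1)^0·(+1)^4 = +1.
|Ram(-5, -5)| = 2, even; anisotropic at {2, ∞}.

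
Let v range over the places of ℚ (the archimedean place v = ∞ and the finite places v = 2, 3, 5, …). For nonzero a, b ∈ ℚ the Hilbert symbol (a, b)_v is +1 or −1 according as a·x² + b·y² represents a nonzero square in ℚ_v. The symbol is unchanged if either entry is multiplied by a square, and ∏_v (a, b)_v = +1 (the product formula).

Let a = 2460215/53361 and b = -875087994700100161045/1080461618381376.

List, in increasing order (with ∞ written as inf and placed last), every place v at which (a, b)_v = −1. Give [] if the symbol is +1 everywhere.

[2, 5, 29, 47]

(a, b) ≡ (6815, -205) mod (ℚ^×)²; places V = {2, 3, 5, 7, 11, 13, 17, 19, 29, 41, 47, ∞}.
(a,b)_5: α=1, u≡3; β=1, v≡1 (mod 5); (3|5)=-1, (1|5)=+1; sign (−1)^0·-1^1·+1^1 = -1.
(a,b)_3: α=-2, u≡2; β=-4, v≡2 (mod 3); (2|3)=-1, (2|3)=-1; sign (−1)^0·-1^-4·-1^-2 = +1.
(a,b)_13: α=0, u≡12; β=2, v≡12 (mod 13); (12|13)=+1, (12|13)=+1; sign (−1)^0·+1^2·+1^0 = +1.
(a,b)_∞: sgn(6815)=+, sgn(-205)=−, so +1.
(a,b)_19: α=2, u≡12; β=6, v≡7 (mod 19); (12|19)=-1, (7|19)=+1; sign (−1)^0·-1^6·+1^2 = +1.
(a,b)_47: α=1, u≡8; β=2, v≡13 (mod 47); (8|47)=+1, (13|47)=-1; sign (−1)^0·+1^2·-1^1 = -1.
(a,b)_41: α=0, u≡21; β=1, v≡4 (mod 41); (21|41)=+1, (4|41)=+1; sign (−1)^0·+1^1·+1^0 = +1.
(a,b)_29: α=1, u≡10; β=2, v≡3 (mod 29); (10|29)=-1, (3|29)=-1; sign (−1)^0·-1^2·-1^1 = -1.
(a,b)_7: α=-2, u≡4; β=-6, v≡3 (mod 7); (4|7)=+1, (3|7)=-1; sign (−1)^0·+1^-6·-1^-2 = +1.
(a,b)_2: α=0, β=-6; u≡7, v≡3 (mod 8); ε(u)ε(v)=1·1, αω(v)=0·1, βω(u)=-6·0; sum ≡ 1  ⇒  -1.
(a,b)_11: α=-2, u≡10; β=-6, v≡1 (mod 11); (10|11)=-1, (1|11)=+1; sign (−1)^0·-1^-6·+1^-2 = +1.
(a,b)_17: α=0, u≡4; β=2, v≡9 (mod 17); (4|17)=+1, (9|17)=+1; sign (−1)^0·+1^2·+1^0 = +1.
|Ram(6815, -205)| = 4, even; anisotropic at {2, 5, 29, 47}.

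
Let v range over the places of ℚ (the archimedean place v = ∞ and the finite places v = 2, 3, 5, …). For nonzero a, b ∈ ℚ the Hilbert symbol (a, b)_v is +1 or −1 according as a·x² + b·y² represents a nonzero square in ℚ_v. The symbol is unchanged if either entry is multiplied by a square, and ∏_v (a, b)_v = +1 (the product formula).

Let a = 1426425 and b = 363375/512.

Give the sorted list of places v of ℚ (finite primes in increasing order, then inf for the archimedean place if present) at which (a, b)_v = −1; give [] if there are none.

Mod squares: a ≡ 57057, b ≡ 3230. Check v ∈ {∞, 2, 3, 5, 7, 11, 13, 17, 19}.
v=∞: 57057 > 0 and 3230 > 0  ⇒  (a,b)_∞ = +1.
v=13: a=13^1·(≡5), b=13^0·(≡5) mod 13; (5|13)=-1, (5|13)=-1; (−1)^{1·0·6}·(-1)^0·(-1)^1 = -1.
v=19: a=19^1·(≡6), b=19^1·(≡8) mod 19; (6|19)=+1, (8|19)=-1; (−1)^{1·1·9}·(+1)^1·(-1)^1 = +1.
v=3: a=3^1·(≡2), b=3^2·(≡2) mod 3; (2|3)=-1, (2|3)=-1; (−1)^{1·2·1}·(-1)^2·(-1)^1 = -1.
v=7: a=7^1·(≡5), b=7^0·(≡5) mod 7; (5|7)=-1, (5|7)=-1; (−1)^{1·0·3}·(-1)^0·(-1)^1 = -1.
v=5: a=5^2·(≡2), b=5^3·(≡1) mod 5; (2|5)=-1, (1|5)=+1; (−1)^{2·3·2}·(-1)^3·(+1)^2 = -1.
v=11: a=11^1·(≡7), b=11^0·(≡2) mod 11; (7|11)=-1, (2|11)=-1; (−1)^{1·0·5}·(-1)^0·(-1)^1 = -1.
v=17: a=17^0·(≡6), b=17^1·(≡3) mod 17; (6|17)=-1, (3|17)=-1; (−1)^{0·1·8}·(-1)^1·(-1)^0 = -1.
v=2: v_2(a)=0, v_2(b)=-9; units ≡ 1, 7 (mod 8); ε·ε+αω+βω = 0·1+0·0+-9·0 ≡ 0  ⇒  (a,b)_2 = +1.
(57057, 3230 / ℚ) ramifies at {3, 5, 7, 11, 13, 17}: a division algebra.

[3, 5, 7, 11, 13, 17]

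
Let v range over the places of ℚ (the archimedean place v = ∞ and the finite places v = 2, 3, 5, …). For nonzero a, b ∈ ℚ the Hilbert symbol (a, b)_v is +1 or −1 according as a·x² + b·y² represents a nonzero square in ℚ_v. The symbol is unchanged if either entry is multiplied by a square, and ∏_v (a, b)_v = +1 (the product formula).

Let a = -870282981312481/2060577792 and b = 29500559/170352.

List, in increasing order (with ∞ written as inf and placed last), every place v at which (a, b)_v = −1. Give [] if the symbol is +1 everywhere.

[3, 11, 17, 23]

Mod squares: a ≡ -3, b ≡ 572033. Check v ∈ {∞, 2, 3, 7, 11, 13, 17, 19, 23}.
v=17: a=17^2·(≡14), b=17^1·(≡10) mod 17; (14|17)=-1, (10|17)=-1; (−1)^{2·1·8}·(-1)^1·(-1)^2 = -1.
v=2: v_2(a)=-10, v_2(b)=-4; units ≡ 5, 1 (mod 8); ε·ε+αω+βω = 0·0+-10·0+-4·1 ≡ 0  ⇒  (a,b)_2 = +1.
v=3: a=3^-5·(≡2), b=3^-2·(≡2) mod 3; (2|3)=-1, (2|3)=-1; (−1)^{-5·-2·1}·(-1)^-2·(-1)^-5 = -1.
v=∞: -3 < 0 and 572033 > 0  ⇒  (a,b)_∞ = +1.
v=23: a=23^2·(≡22), b=23^1·(≡6) mod 23; (22|23)=-1, (6|23)=+1; (−1)^{2·1·11}·(-1)^1·(+1)^2 = -1.
v=19: a=19^6·(≡6), b=19^3·(≡6) mod 19; (6|19)=+1, (6|19)=+1; (−1)^{6·3·9}·(+1)^3·(+1)^6 = +1.
v=13: a=13^-2·(≡10), b=13^-2·(≡7) mod 13; (10|13)=+1, (7|13)=-1; (−1)^{-2·-2·6}·(+1)^-2·(-1)^-2 = +1.
v=11: a=11^2·(≡10), b=11^1·(≡6) mod 11; (10|11)=-1, (6|11)=-1; (−1)^{2·1·5}·(-1)^1·(-1)^2 = -1.
v=7: a=7^-2·(≡4), b=7^-1·(≡1) mod 7; (4|7)=+1, (1|7)=+1; (−1)^{-2·-1·3}·(+1)^-1·(+1)^-2 = +1.
|Ram(-3, 572033)| = 4, even; anisotropic at {3, 11, 17, 23}.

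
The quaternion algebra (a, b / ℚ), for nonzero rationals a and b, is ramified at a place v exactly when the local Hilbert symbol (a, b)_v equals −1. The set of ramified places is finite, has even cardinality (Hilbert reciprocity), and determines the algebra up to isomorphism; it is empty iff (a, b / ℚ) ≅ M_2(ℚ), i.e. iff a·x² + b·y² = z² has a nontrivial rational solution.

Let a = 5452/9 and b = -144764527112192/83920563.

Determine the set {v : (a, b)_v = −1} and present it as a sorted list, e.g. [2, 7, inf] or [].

Mod squares: a ≡ 1363, b ≡ -35061. Check v ∈ {∞, 2, 3, 13, 29, 31, 37, 41, 43, 47}.
v=2: v_2(a)=2, v_2(b)=12; units ≡ 3, 3 (mod 8); ε·ε+αω+βω = 1·1+2·1+12·1 ≡ 1  ⇒  (a,b)_2 = -1.
v=43: a=43^0·(≡42), b=43^-2·(≡12) mod 43; (42|43)=-1, (12|43)=-1; (−1)^{0·-2·21}·(-1)^-2·(-1)^0 = +1.
v=47: a=47^1·(≡39), b=47^2·(≡16) mod 47; (39|47)=-1, (16|47)=+1; (−1)^{1·2·23}·(-1)^2·(+1)^1 = +1.
v=37: a=37^0·(≡22), b=37^2·(≡35) mod 37; (22|37)=-1, (35|37)=-1; (−1)^{0·2·18}·(-1)^2·(-1)^0 = +1.
v=41: a=41^0·(≡9), b=41^-2·(≡29) mod 41; (9|41)=+1, (29|41)=-1; (−1)^{0·-2·20}·(+1)^-2·(-1)^0 = +1.
v=13: a=13^0·(≡2), b=13^1·(≡5) mod 13; (2|13)=-1, (5|13)=-1; (−1)^{0·1·6}·(-1)^1·(-1)^0 = -1.
v=31: a=31^0·(≡3), b=31^1·(≡28) mod 31; (3|31)=-1, (28|31)=+1; (−1)^{0·1·15}·(-1)^1·(+1)^0 = -1.
v=∞: 1363 > 0 and -35061 < 0  ⇒  (a,b)_∞ = +1.
v=3: a=3^-2·(≡1), b=3^-3·(≡1) mod 3; (1|3)=+1, (1|3)=+1; (−1)^{-2·-3·1}·(+1)^-3·(+1)^-2 = +1.
v=29: a=29^1·(≡8), b=29^1·(≡13) mod 29; (8|29)=-1, (13|29)=+1; (−1)^{1·1·14}·(-1)^1·(+1)^1 = -1.
|Ram(1363, -35061)| = 4, even; anisotropic at {2, 13, 29, 31}.

[2, 13, 29, 31]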